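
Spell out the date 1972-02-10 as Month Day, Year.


ISO 1972-02-10 parses as year=1972, month=02, day=10
Month 2 -> February

February 10, 1972


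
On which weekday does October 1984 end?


October 1984 has 31 days
Anchor: Jan 1, 1984. With p = 1984 - 1 = 1983: (p + p//4 - p//100 + p//400) mod 7 = (1983 + 495 - 19 + 4) mod 7 = 2463 mod 7 = 6 -> Sunday (Mon=0 ... Sun=6)
Days before October (Jan-Sep): 274; October 1 index = (6 + 274) mod 7 = 0 -> Monday
Last day offset: 31 - 1 = 30 days
Weekday index = (0 + 30) mod 7 = 2

Wednesday, October 31


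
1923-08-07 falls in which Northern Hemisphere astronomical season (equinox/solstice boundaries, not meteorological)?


Date: August 7
Astronomical Summer (approx.; exact equinox/solstice day varies by year): June 21 to September 21
August 7 falls within the Summer window

Summer


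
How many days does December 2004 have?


December 2004

31 days


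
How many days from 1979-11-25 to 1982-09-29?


From 1979-11-25 to 1982-09-29
1979-11-25: days before November = 31 + 28 + 31 + 30 + 31 + 30 + 31 + 31 + 30 + 31 = 304 (1979 is not a leap year); day of year = 304 + 25 = 329
1982-09-29: days before September = 31 + 28 + 31 + 30 + 31 + 30 + 31 + 31 = 243 (1982 is not a leap year); day of year = 243 + 29 = 272
Rest of 1979: 365 - 329 = 36
Full years 1980 (366), 1981 (365): 731
Total = 36 + 731 + 272 = 1039

1039 days


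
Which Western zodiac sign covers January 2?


Date: January 2
Conventional tropical zodiac dates: Capricorn from December 22 onward; Aquarius starts January 20
January 2 falls within the Capricorn range

Capricorn


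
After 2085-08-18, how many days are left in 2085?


Day of year: 230 of 365
Remaining = 365 - 230

135 days


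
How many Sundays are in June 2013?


June 2013 has 30 days
Anchor: Jan 1, 2013. With p = 2013 - 1 = 2012: (p + p//4 - p//100 + p//400) mod 7 = (2012 + 503 - 20 + 5) mod 7 = 2500 mod 7 = 1 -> Tuesday (Mon=0 ... Sun=6)
Days before June (Jan-May): 151; June 1 index = (1 + 151) mod 7 = 5 -> Saturday
First Sunday is June 2
Sundays: 2, 9, 16, 23, 30

5 Sundays


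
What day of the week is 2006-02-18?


Date: February 18, 2006
Anchor: Jan 1, 2006. With p = 2006 - 1 = 2005: (p + p//4 - p//100 + p//400) mod 7 = (2005 + 501 - 20 + 5) mod 7 = 2491 mod 7 = 6 -> Sunday (Mon=0 ... Sun=6)
Days before February (Jan): 31; offset = 31 + 18 - 1 = 48
Weekday index = (6 + 48) mod 7 = 5

Day of the week: Saturday


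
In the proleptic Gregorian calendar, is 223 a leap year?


Gregorian leap year rule: divisible by 4, but not by 100, unless also by 400.
223 is not divisible by 4 -> not a leap year

No


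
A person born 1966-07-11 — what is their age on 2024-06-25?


Birth: 1966-07-11
Reference: 2024-06-25
Year difference: 2024 - 1966 = 58
Birthday not yet reached in 2024, subtract 1

57 years old


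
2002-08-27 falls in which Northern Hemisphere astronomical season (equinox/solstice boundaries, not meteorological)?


Date: August 27
Astronomical Summer (approx.; exact equinox/solstice day varies by year): June 21 to September 21
August 27 falls within the Summer window

Summer


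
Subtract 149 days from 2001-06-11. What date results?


Start: 2001-06-11, subtract 149 days
Back 11 days from June 11 reaches May 31, 2001 -> 138 left
May 2001 has 31 days -> back to April 30, 2001 -> 107 left
April 2001 has 30 days -> back to March 31, 2001 -> 77 left
March 2001 has 31 days -> back to February 28, 2001 -> 46 left
February 2001 has 28 days -> back to January 31, 2001 -> 18 left
January 2001: 31 - 18 = 13 -> lands on January 13

Result: 2001-01-13


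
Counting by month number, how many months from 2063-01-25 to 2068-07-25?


From January 2063 to July 2068
5 years * 12 = 60 months, plus 6 months = 66

66 months


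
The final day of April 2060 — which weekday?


April 2060 has 30 days
Anchor: Jan 1, 2060. With p = 2060 - 1 = 2059: (p + p//4 - p//100 + p//400) mod 7 = (2059 + 514 - 20 + 5) mod 7 = 2558 mod 7 = 3 -> Thursday (Mon=0 ... Sun=6)
Days before April (Jan-Mar): 91; April 1 index = (3 + 91) mod 7 = 3 -> Thursday
Last day offset: 30 - 1 = 29 days
Weekday index = (3 + 29) mod 7 = 4

Friday, April 30


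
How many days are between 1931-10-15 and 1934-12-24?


From 1931-10-15 to 1934-12-24
1931-10-15: days before October = 31 + 28 + 31 + 30 + 31 + 30 + 31 + 31 + 30 = 273 (1931 is not a leap year); day of year = 273 + 15 = 288
1934-12-24: days before December = 31 + 28 + 31 + 30 + 31 + 30 + 31 + 31 + 30 + 31 + 30 = 334 (1934 is not a leap year); day of year = 334 + 24 = 358
Rest of 1931: 365 - 288 = 77
Full years 1932 (366), 1933 (365): 731
Total = 77 + 731 + 358 = 1166

1166 days


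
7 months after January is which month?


January is month 1
1 + 7 = 8

August


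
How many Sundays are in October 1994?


October 1994 has 31 days
Anchor: Jan 1, 1994. With p = 1994 - 1 = 1993: (p + p//4 - p//100 + p//400) mod 7 = (1993 + 498 - 19 + 4) mod 7 = 2476 mod 7 = 5 -> Saturday (Mon=0 ... Sun=6)
Days before October (Jan-Sep): 273; October 1 index = (5 + 273) mod 7 = 5 -> Saturday
First Sunday is October 2
Sundays: 2, 9, 16, 23, 30

5 Sundays


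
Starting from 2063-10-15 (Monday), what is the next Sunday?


Current: Monday
Target: Sunday
Days ahead: 6

Next Sunday: 2063-10-21


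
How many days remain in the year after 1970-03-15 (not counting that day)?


Day of year: 74 of 365
Remaining = 365 - 74

291 days


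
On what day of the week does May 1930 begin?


Target: May 1, 1930
Anchor: Jan 1, 1930. With p = 1930 - 1 = 1929: (p + p//4 - p//100 + p//400) mod 7 = (1929 + 482 - 19 + 4) mod 7 = 2396 mod 7 = 2 -> Wednesday (Mon=0 ... Sun=6)
Days before May (Jan-Apr): 120 days
Weekday index = (2 + 120) mod 7 = 3

Thursday


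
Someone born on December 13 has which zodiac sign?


Date: December 13
Conventional tropical zodiac dates: Sagittarius from November 22 onward; Capricorn starts December 22
December 13 falls within the Sagittarius range

Sagittarius


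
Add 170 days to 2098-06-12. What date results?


Start: 2098-06-12, add 170 days
June 2098 has 30 days: 30 - 12 = 18 days to June 30 -> 152 left
July 2098 has 31 days -> 121 left
August 2098 has 31 days -> 90 left
September 2098 has 30 days -> 60 left
October 2098 has 31 days -> 29 left
November 2098: 29 <= 30 -> lands on November 29

Result: 2098-11-29


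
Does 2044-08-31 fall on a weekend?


Anchor: Jan 1, 2044. With p = 2044 - 1 = 2043: (p + p//4 - p//100 + p//400) mod 7 = (2043 + 510 - 20 + 5) mod 7 = 2538 mod 7 = 4 -> Friday (Mon=0 ... Sun=6)
Day of year: 244; offset = 243
Weekday index = (4 + 243) mod 7 = 2 -> Wednesday
Weekend days: Saturday, Sunday

No


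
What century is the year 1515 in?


Century = (year - 1) // 100 + 1
= (1515 - 1) // 100 + 1
= 1514 // 100 + 1
= 15 + 1

16th century


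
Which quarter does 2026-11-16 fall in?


Month: November (month 11)
Q1: Jan-Mar, Q2: Apr-Jun, Q3: Jul-Sep, Q4: Oct-Dec

Q4


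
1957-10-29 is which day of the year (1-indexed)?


Date: October 29, 1957
Days in months 1 through 9: 273
Plus 29 days in October

Day of year: 302


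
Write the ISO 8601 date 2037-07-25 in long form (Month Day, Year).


ISO 2037-07-25 parses as year=2037, month=07, day=25
Month 7 -> July

July 25, 2037


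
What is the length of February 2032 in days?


February 2032 (leap year: yes)

29 days


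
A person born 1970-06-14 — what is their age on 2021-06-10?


Birth: 1970-06-14
Reference: 2021-06-10
Year difference: 2021 - 1970 = 51
Birthday not yet reached in 2021, subtract 1

50 years old


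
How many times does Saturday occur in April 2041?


April 2041 has 30 days
Anchor: Jan 1, 2041. With p = 2041 - 1 = 2040: (p + p//4 - p//100 + p//400) mod 7 = (2040 + 510 - 20 + 5) mod 7 = 2535 mod 7 = 1 -> Tuesday (Mon=0 ... Sun=6)
Days before April (Jan-Mar): 90; April 1 index = (1 + 90) mod 7 = 0 -> Monday
First Saturday is April 6
Saturdays: 6, 13, 20, 27

4 Saturdays


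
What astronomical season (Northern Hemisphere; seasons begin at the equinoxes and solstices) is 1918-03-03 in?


Date: March 3
Astronomical Winter (approx.; exact equinox/solstice day varies by year): December 21 to March 19
March 3 falls within the Winter window

Winter


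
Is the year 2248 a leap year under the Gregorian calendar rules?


Gregorian leap year rule: divisible by 4, but not by 100, unless also by 400.
2248 is divisible by 4 but not 100 -> leap year

Yes


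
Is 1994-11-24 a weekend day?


Anchor: Jan 1, 1994. With p = 1994 - 1 = 1993: (p + p//4 - p//100 + p//400) mod 7 = (1993 + 498 - 19 + 4) mod 7 = 2476 mod 7 = 5 -> Saturday (Mon=0 ... Sun=6)
Day of year: 328; offset = 327
Weekday index = (5 + 327) mod 7 = 3 -> Thursday
Weekend days: Saturday, Sunday

No


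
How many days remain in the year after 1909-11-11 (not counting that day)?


Day of year: 315 of 365
Remaining = 365 - 315

50 days


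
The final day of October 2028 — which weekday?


October 2028 has 31 days
Anchor: Jan 1, 2028. With p = 2028 - 1 = 2027: (p + p//4 - p//100 + p//400) mod 7 = (2027 + 506 - 20 + 5) mod 7 = 2518 mod 7 = 5 -> Saturday (Mon=0 ... Sun=6)
Days before October (Jan-Sep): 274; October 1 index = (5 + 274) mod 7 = 6 -> Sunday
Last day offset: 31 - 1 = 30 days
Weekday index = (6 + 30) mod 7 = 1

Tuesday, October 31


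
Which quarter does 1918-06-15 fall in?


Month: June (month 6)
Q1: Jan-Mar, Q2: Apr-Jun, Q3: Jul-Sep, Q4: Oct-Dec

Q2


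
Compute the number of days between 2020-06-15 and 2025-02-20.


From 2020-06-15 to 2025-02-20
2020-06-15: days before June = 31 + 29 + 31 + 30 + 31 = 152 (2020 is a leap year); day of year = 152 + 15 = 167
2025-02-20: days before February = 31; day of year = 31 + 20 = 51
Rest of 2020: 366 - 167 = 199
Full years 2021 (365), 2022 (365), 2023 (365), 2024 (366): 1461
Total = 199 + 1461 + 51 = 1711

1711 days


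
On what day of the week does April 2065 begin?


Target: April 1, 2065
Anchor: Jan 1, 2065. With p = 2065 - 1 = 2064: (p + p//4 - p//100 + p//400) mod 7 = (2064 + 516 - 20 + 5) mod 7 = 2565 mod 7 = 3 -> Thursday (Mon=0 ... Sun=6)
Days before April (Jan-Mar): 90 days
Weekday index = (3 + 90) mod 7 = 2

Wednesday


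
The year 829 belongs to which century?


Century = (year - 1) // 100 + 1
= (829 - 1) // 100 + 1
= 828 // 100 + 1
= 8 + 1

9th century


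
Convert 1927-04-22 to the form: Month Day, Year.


ISO 1927-04-22 parses as year=1927, month=04, day=22
Month 4 -> April

April 22, 1927


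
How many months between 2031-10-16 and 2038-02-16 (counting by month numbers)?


From October 2031 to February 2038
7 years * 12 = 84 months, minus 8 months = 76

76 months


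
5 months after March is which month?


March is month 3
3 + 5 = 8

August


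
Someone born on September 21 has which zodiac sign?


Date: September 21
Conventional tropical zodiac dates: Virgo from August 23 onward; Libra starts September 23
September 21 falls within the Virgo range

Virgo


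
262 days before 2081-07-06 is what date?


Start: 2081-07-06, subtract 262 days
Back 6 days from July 6 reaches June 30, 2081 -> 256 left
June 2081 has 30 days -> back to May 31, 2081 -> 226 left
May 2081 has 31 days -> back to April 30, 2081 -> 195 left
April 2081 has 30 days -> back to March 31, 2081 -> 165 left
March 2081 has 31 days -> back to February 28, 2081 -> 134 left
February 2081 has 28 days -> back to January 31, 2081 -> 106 left
January 2081 has 31 days -> back to December 31, 2080 -> 75 left
December 2080 has 31 days -> back to November 30, 2080 -> 44 left
November 2080 has 30 days -> back to October 31, 2080 -> 14 left
October 2080: 31 - 14 = 17 -> lands on October 17

Result: 2080-10-17


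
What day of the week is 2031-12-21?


Date: December 21, 2031
Anchor: Jan 1, 2031. With p = 2031 - 1 = 2030: (p + p//4 - p//100 + p//400) mod 7 = (2030 + 507 - 20 + 5) mod 7 = 2522 mod 7 = 2 -> Wednesday (Mon=0 ... Sun=6)
Days before December (Jan-Nov): 334; offset = 334 + 21 - 1 = 354
Weekday index = (2 + 354) mod 7 = 6

Day of the week: Sunday


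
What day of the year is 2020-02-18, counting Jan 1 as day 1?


Date: February 18, 2020
Days in months 1 through 1: 31
Plus 18 days in February

Day of year: 49


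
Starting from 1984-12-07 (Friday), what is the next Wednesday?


Current: Friday
Target: Wednesday
Days ahead: 5

Next Wednesday: 1984-12-12


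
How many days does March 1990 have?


March 1990

31 days


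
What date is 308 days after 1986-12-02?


Start: 1986-12-02, add 308 days
December 1986 has 31 days: 31 - 2 = 29 days to December 31 -> 279 left
January 1987 has 31 days -> 248 left
February 1987 has 28 days -> 220 left
March 1987 has 31 days -> 189 left
April 1987 has 30 days -> 159 left
May 1987 has 31 days -> 128 left
June 1987 has 30 days -> 98 left
July 1987 has 31 days -> 67 left
August 1987 has 31 days -> 36 left
September 1987 has 30 days -> 6 left
October 1987: 6 <= 31 -> lands on October 6

Result: 1987-10-06


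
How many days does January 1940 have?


January 1940

31 days


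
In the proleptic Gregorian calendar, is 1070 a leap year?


Gregorian leap year rule: divisible by 4, but not by 100, unless also by 400.
1070 is not divisible by 4 -> not a leap year

No


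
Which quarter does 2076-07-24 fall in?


Month: July (month 7)
Q1: Jan-Mar, Q2: Apr-Jun, Q3: Jul-Sep, Q4: Oct-Dec

Q3


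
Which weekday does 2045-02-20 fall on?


Date: February 20, 2045
Anchor: Jan 1, 2045. With p = 2045 - 1 = 2044: (p + p//4 - p//100 + p//400) mod 7 = (2044 + 511 - 20 + 5) mod 7 = 2540 mod 7 = 6 -> Sunday (Mon=0 ... Sun=6)
Days before February (Jan): 31; offset = 31 + 20 - 1 = 50
Weekday index = (6 + 50) mod 7 = 0

Day of the week: Monday


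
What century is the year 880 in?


Century = (year - 1) // 100 + 1
= (880 - 1) // 100 + 1
= 879 // 100 + 1
= 8 + 1

9th century


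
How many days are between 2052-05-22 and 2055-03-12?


From 2052-05-22 to 2055-03-12
2052-05-22: days before May = 31 + 29 + 31 + 30 = 121 (2052 is a leap year); day of year = 121 + 22 = 143
2055-03-12: days before March = 31 + 28 = 59 (2055 is not a leap year); day of year = 59 + 12 = 71
Rest of 2052: 366 - 143 = 223
Full years 2053 (365), 2054 (365): 730
Total = 223 + 730 + 71 = 1024

1024 days


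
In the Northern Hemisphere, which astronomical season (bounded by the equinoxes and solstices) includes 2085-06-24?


Date: June 24
Astronomical Summer (approx.; exact equinox/solstice day varies by year): June 21 to September 21
June 24 falls within the Summer window

Summer


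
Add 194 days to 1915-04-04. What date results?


Start: 1915-04-04, add 194 days
April 1915 has 30 days: 30 - 4 = 26 days to April 30 -> 168 left
May 1915 has 31 days -> 137 left
June 1915 has 30 days -> 107 left
July 1915 has 31 days -> 76 left
August 1915 has 31 days -> 45 left
September 1915 has 30 days -> 15 left
October 1915: 15 <= 31 -> lands on October 15

Result: 1915-10-15


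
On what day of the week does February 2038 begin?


Target: February 1, 2038
Anchor: Jan 1, 2038. With p = 2038 - 1 = 2037: (p + p//4 - p//100 + p//400) mod 7 = (2037 + 509 - 20 + 5) mod 7 = 2531 mod 7 = 4 -> Friday (Mon=0 ... Sun=6)
Days before February (Jan): 31 days
Weekday index = (4 + 31) mod 7 = 0

Monday


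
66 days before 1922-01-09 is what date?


Start: 1922-01-09, subtract 66 days
Back 9 days from January 9 reaches December 31, 1921 -> 57 left
December 1921 has 31 days -> back to November 30, 1921 -> 26 left
November 1921: 30 - 26 = 4 -> lands on November 4

Result: 1921-11-04


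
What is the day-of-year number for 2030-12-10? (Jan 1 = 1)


Date: December 10, 2030
Days in months 1 through 11: 334
Plus 10 days in December

Day of year: 344


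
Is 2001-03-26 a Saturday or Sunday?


Anchor: Jan 1, 2001. With p = 2001 - 1 = 2000: (p + p//4 - p//100 + p//400) mod 7 = (2000 + 500 - 20 + 5) mod 7 = 2485 mod 7 = 0 -> Monday (Mon=0 ... Sun=6)
Day of year: 85; offset = 84
Weekday index = (0 + 84) mod 7 = 0 -> Monday
Weekend days: Saturday, Sunday

No


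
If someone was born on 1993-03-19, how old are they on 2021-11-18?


Birth: 1993-03-19
Reference: 2021-11-18
Year difference: 2021 - 1993 = 28

28 years old


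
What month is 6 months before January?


January is month 1
1 - 6 = -5; wrap: -5 + 12 = 7

July


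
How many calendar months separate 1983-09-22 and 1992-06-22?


From September 1983 to June 1992
9 years * 12 = 108 months, minus 3 months = 105

105 months


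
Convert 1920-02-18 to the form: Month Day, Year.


ISO 1920-02-18 parses as year=1920, month=02, day=18
Month 2 -> February

February 18, 1920


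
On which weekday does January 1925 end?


January 1925 has 31 days
Anchor: Jan 1, 1925. With p = 1925 - 1 = 1924: (p + p//4 - p//100 + p//400) mod 7 = (1924 + 481 - 19 + 4) mod 7 = 2390 mod 7 = 3 -> Thursday (Mon=0 ... Sun=6)
January 1 is the anchor itself -> Thursday
Last day offset: 31 - 1 = 30 days
Weekday index = (3 + 30) mod 7 = 5

Saturday, January 31


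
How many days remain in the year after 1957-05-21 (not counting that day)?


Day of year: 141 of 365
Remaining = 365 - 141

224 days


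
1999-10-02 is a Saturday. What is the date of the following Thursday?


Current: Saturday
Target: Thursday
Days ahead: 5

Next Thursday: 1999-10-07


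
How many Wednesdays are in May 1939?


May 1939 has 31 days
Anchor: Jan 1, 1939. With p = 1939 - 1 = 1938: (p + p//4 - p//100 + p//400) mod 7 = (1938 + 484 - 19 + 4) mod 7 = 2407 mod 7 = 6 -> Sunday (Mon=0 ... Sun=6)
Days before May (Jan-Apr): 120; May 1 index = (6 + 120) mod 7 = 0 -> Monday
First Wednesday is May 3
Wednesdays: 3, 10, 17, 24, 31

5 Wednesdays


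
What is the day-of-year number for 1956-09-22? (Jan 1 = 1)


Date: September 22, 1956
Days in months 1 through 8: 244
Plus 22 days in September

Day of year: 266


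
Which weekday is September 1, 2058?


Target: September 1, 2058
Anchor: Jan 1, 2058. With p = 2058 - 1 = 2057: (p + p//4 - p//100 + p//400) mod 7 = (2057 + 514 - 20 + 5) mod 7 = 2556 mod 7 = 1 -> Tuesday (Mon=0 ... Sun=6)
Days before September (Jan-Aug): 243 days
Weekday index = (1 + 243) mod 7 = 6

Sunday


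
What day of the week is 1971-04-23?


Date: April 23, 1971
Anchor: Jan 1, 1971. With p = 1971 - 1 = 1970: (p + p//4 - p//100 + p//400) mod 7 = (1970 + 492 - 19 + 4) mod 7 = 2447 mod 7 = 4 -> Friday (Mon=0 ... Sun=6)
Days before April (Jan-Mar): 90; offset = 90 + 23 - 1 = 112
Weekday index = (4 + 112) mod 7 = 4

Day of the week: Friday


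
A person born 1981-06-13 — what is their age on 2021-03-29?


Birth: 1981-06-13
Reference: 2021-03-29
Year difference: 2021 - 1981 = 40
Birthday not yet reached in 2021, subtract 1

39 years old


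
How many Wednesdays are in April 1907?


April 1907 has 30 days
Anchor: Jan 1, 1907. With p = 1907 - 1 = 1906: (p + p//4 - p//100 + p//400) mod 7 = (1906 + 476 - 19 + 4) mod 7 = 2367 mod 7 = 1 -> Tuesday (Mon=0 ... Sun=6)
Days before April (Jan-Mar): 90; April 1 index = (1 + 90) mod 7 = 0 -> Monday
First Wednesday is April 3
Wednesdays: 3, 10, 17, 24

4 Wednesdays


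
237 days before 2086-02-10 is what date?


Start: 2086-02-10, subtract 237 days
Back 10 days from February 10 reaches January 31, 2086 -> 227 left
January 2086 has 31 days -> back to December 31, 2085 -> 196 left
December 2085 has 31 days -> back to November 30, 2085 -> 165 left
November 2085 has 30 days -> back to October 31, 2085 -> 135 left
October 2085 has 31 days -> back to September 30, 2085 -> 104 left
September 2085 has 30 days -> back to August 31, 2085 -> 74 left
August 2085 has 31 days -> back to July 31, 2085 -> 43 left
July 2085 has 31 days -> back to June 30, 2085 -> 12 left
June 2085: 30 - 12 = 18 -> lands on June 18

Result: 2085-06-18


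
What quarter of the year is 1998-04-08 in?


Month: April (month 4)
Q1: Jan-Mar, Q2: Apr-Jun, Q3: Jul-Sep, Q4: Oct-Dec

Q2


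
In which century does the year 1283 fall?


Century = (year - 1) // 100 + 1
= (1283 - 1) // 100 + 1
= 1282 // 100 + 1
= 12 + 1

13th century


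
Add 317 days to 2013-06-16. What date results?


Start: 2013-06-16, add 317 days
June 2013 has 30 days: 30 - 16 = 14 days to June 30 -> 303 left
July 2013 has 31 days -> 272 left
August 2013 has 31 days -> 241 left
September 2013 has 30 days -> 211 left
October 2013 has 31 days -> 180 left
November 2013 has 30 days -> 150 left
December 2013 has 31 days -> 119 left
January 2014 has 31 days -> 88 left
February 2014 has 28 days -> 60 left
March 2014 has 31 days -> 29 left
April 2014: 29 <= 30 -> lands on April 29

Result: 2014-04-29


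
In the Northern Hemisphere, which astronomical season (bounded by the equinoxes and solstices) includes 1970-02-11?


Date: February 11
Astronomical Winter (approx.; exact equinox/solstice day varies by year): December 21 to March 19
February 11 falls within the Winter window

Winter


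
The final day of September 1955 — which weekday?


September 1955 has 30 days
Anchor: Jan 1, 1955. With p = 1955 - 1 = 1954: (p + p//4 - p//100 + p//400) mod 7 = (1954 + 488 - 19 + 4) mod 7 = 2427 mod 7 = 5 -> Saturday (Mon=0 ... Sun=6)
Days before September (Jan-Aug): 243; September 1 index = (5 + 243) mod 7 = 3 -> Thursday
Last day offset: 30 - 1 = 29 days
Weekday index = (3 + 29) mod 7 = 4

Friday, September 30


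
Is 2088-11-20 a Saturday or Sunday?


Anchor: Jan 1, 2088. With p = 2088 - 1 = 2087: (p + p//4 - p//100 + p//400) mod 7 = (2087 + 521 - 20 + 5) mod 7 = 2593 mod 7 = 3 -> Thursday (Mon=0 ... Sun=6)
Day of year: 325; offset = 324
Weekday index = (3 + 324) mod 7 = 5 -> Saturday
Weekend days: Saturday, Sunday

Yes


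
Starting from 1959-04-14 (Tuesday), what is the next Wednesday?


Current: Tuesday
Target: Wednesday
Days ahead: 1

Next Wednesday: 1959-04-15


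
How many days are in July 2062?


July 2062

31 days


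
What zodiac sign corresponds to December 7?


Date: December 7
Conventional tropical zodiac dates: Sagittarius from November 22 onward; Capricorn starts December 22
December 7 falls within the Sagittarius range

Sagittarius


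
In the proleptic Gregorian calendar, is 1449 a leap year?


Gregorian leap year rule: divisible by 4, but not by 100, unless also by 400.
1449 is not divisible by 4 -> not a leap year

No


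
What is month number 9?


Month 9 of 12

September


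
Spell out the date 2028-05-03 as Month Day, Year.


ISO 2028-05-03 parses as year=2028, month=05, day=03
Month 5 -> May

May 3, 2028


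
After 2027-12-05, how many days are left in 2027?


Day of year: 339 of 365
Remaining = 365 - 339

26 days


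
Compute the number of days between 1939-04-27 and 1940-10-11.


From 1939-04-27 to 1940-10-11
1939-04-27: days before April = 31 + 28 + 31 = 90 (1939 is not a leap year); day of year = 90 + 27 = 117
1940-10-11: days before October = 31 + 29 + 31 + 30 + 31 + 30 + 31 + 31 + 30 = 274 (1940 is a leap year); day of year = 274 + 11 = 285
Rest of 1939: 365 - 117 = 248
Total = 248 + 285 = 533

533 days


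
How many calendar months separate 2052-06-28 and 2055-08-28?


From June 2052 to August 2055
3 years * 12 = 36 months, plus 2 months = 38

38 months


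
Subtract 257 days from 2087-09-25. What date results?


Start: 2087-09-25, subtract 257 days
Back 25 days from September 25 reaches August 31, 2087 -> 232 left
August 2087 has 31 days -> back to July 31, 2087 -> 201 left
July 2087 has 31 days -> back to June 30, 2087 -> 170 left
June 2087 has 30 days -> back to May 31, 2087 -> 140 left
May 2087 has 31 days -> back to April 30, 2087 -> 109 left
April 2087 has 30 days -> back to March 31, 2087 -> 79 left
March 2087 has 31 days -> back to February 28, 2087 -> 48 left
February 2087 has 28 days -> back to January 31, 2087 -> 20 left
January 2087: 31 - 20 = 11 -> lands on January 11

Result: 2087-01-11


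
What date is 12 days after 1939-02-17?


Start: 1939-02-17, add 12 days
February 1939 has 28 days: 28 - 17 = 11 days to February 28 -> 1 left
March 1939: 1 <= 31 -> lands on March 1

Result: 1939-03-01


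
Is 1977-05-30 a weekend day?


Anchor: Jan 1, 1977. With p = 1977 - 1 = 1976: (p + p//4 - p//100 + p//400) mod 7 = (1976 + 494 - 19 + 4) mod 7 = 2455 mod 7 = 5 -> Saturday (Mon=0 ... Sun=6)
Day of year: 150; offset = 149
Weekday index = (5 + 149) mod 7 = 0 -> Monday
Weekend days: Saturday, Sunday

No


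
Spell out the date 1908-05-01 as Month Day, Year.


ISO 1908-05-01 parses as year=1908, month=05, day=01
Month 5 -> May

May 1, 1908


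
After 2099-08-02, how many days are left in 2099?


Day of year: 214 of 365
Remaining = 365 - 214

151 days


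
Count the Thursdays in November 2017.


November 2017 has 30 days
Anchor: Jan 1, 2017. With p = 2017 - 1 = 2016: (p + p//4 - p//100 + p//400) mod 7 = (2016 + 504 - 20 + 5) mod 7 = 2505 mod 7 = 6 -> Sunday (Mon=0 ... Sun=6)
Days before November (Jan-Oct): 304; November 1 index = (6 + 304) mod 7 = 2 -> Wednesday
First Thursday is November 2
Thursdays: 2, 9, 16, 23, 30

5 Thursdays


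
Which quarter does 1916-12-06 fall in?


Month: December (month 12)
Q1: Jan-Mar, Q2: Apr-Jun, Q3: Jul-Sep, Q4: Oct-Dec

Q4


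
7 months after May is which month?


May is month 5
5 + 7 = 12

December


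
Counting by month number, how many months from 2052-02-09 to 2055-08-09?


From February 2052 to August 2055
3 years * 12 = 36 months, plus 6 months = 42

42 months


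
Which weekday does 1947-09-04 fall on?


Date: September 4, 1947
Anchor: Jan 1, 1947. With p = 1947 - 1 = 1946: (p + p//4 - p//100 + p//400) mod 7 = (1946 + 486 - 19 + 4) mod 7 = 2417 mod 7 = 2 -> Wednesday (Mon=0 ... Sun=6)
Days before September (Jan-Aug): 243; offset = 243 + 4 - 1 = 246
Weekday index = (2 + 246) mod 7 = 3

Day of the week: Thursday


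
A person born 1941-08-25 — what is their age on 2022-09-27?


Birth: 1941-08-25
Reference: 2022-09-27
Year difference: 2022 - 1941 = 81

81 years old


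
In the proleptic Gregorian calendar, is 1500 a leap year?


Gregorian leap year rule: divisible by 4, but not by 100, unless also by 400.
1500 is divisible by 100 but not 400 -> not a leap year

No


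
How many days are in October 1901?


October 1901

31 days


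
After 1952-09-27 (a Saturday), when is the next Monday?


Current: Saturday
Target: Monday
Days ahead: 2

Next Monday: 1952-09-29


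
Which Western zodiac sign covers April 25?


Date: April 25
Conventional tropical zodiac dates: Taurus from April 20 onward; Gemini starts May 21
April 25 falls within the Taurus range

Taurus


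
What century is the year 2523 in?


Century = (year - 1) // 100 + 1
= (2523 - 1) // 100 + 1
= 2522 // 100 + 1
= 25 + 1

26th century


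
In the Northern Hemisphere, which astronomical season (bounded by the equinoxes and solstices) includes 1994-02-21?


Date: February 21
Astronomical Winter (approx.; exact equinox/solstice day varies by year): December 21 to March 19
February 21 falls within the Winter window

Winter


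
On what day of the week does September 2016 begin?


Target: September 1, 2016
Anchor: Jan 1, 2016. With p = 2016 - 1 = 2015: (p + p//4 - p//100 + p//400) mod 7 = (2015 + 503 - 20 + 5) mod 7 = 2503 mod 7 = 4 -> Friday (Mon=0 ... Sun=6)
Days before September (Jan-Aug): 244 days
Weekday index = (4 + 244) mod 7 = 3

Thursday


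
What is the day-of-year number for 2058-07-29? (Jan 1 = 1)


Date: July 29, 2058
Days in months 1 through 6: 181
Plus 29 days in July

Day of year: 210


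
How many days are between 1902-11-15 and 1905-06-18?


From 1902-11-15 to 1905-06-18
1902-11-15: days before November = 31 + 28 + 31 + 30 + 31 + 30 + 31 + 31 + 30 + 31 = 304 (1902 is not a leap year); day of year = 304 + 15 = 319
1905-06-18: days before June = 31 + 28 + 31 + 30 + 31 = 151 (1905 is not a leap year); day of year = 151 + 18 = 169
Rest of 1902: 365 - 319 = 46
Full years 1903 (365), 1904 (366): 731
Total = 46 + 731 + 169 = 946

946 days


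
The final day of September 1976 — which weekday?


September 1976 has 30 days
Anchor: Jan 1, 1976. With p = 1976 - 1 = 1975: (p + p//4 - p//100 + p//400) mod 7 = (1975 + 493 - 19 + 4) mod 7 = 2453 mod 7 = 3 -> Thursday (Mon=0 ... Sun=6)
Days before September (Jan-Aug): 244; September 1 index = (3 + 244) mod 7 = 2 -> Wednesday
Last day offset: 30 - 1 = 29 days
Weekday index = (2 + 29) mod 7 = 3

Thursday, September 30


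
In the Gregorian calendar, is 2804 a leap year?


Gregorian leap year rule: divisible by 4, but not by 100, unless also by 400.
2804 is divisible by 4 but not 100 -> leap year

Yes


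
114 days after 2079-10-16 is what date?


Start: 2079-10-16, add 114 days
October 2079 has 31 days: 31 - 16 = 15 days to October 31 -> 99 left
November 2079 has 30 days -> 69 left
December 2079 has 31 days -> 38 left
January 2080 has 31 days -> 7 left
February 2080: 7 <= 29 -> lands on February 7

Result: 2080-02-07


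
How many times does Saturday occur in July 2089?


July 2089 has 31 days
Anchor: Jan 1, 2089. With p = 2089 - 1 = 2088: (p + p//4 - p//100 + p//400) mod 7 = (2088 + 522 - 20 + 5) mod 7 = 2595 mod 7 = 5 -> Saturday (Mon=0 ... Sun=6)
Days before July (Jan-Jun): 181; July 1 index = (5 + 181) mod 7 = 4 -> Friday
First Saturday is July 2
Saturdays: 2, 9, 16, 23, 30

5 Saturdays


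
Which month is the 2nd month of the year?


Month 2 of 12

February


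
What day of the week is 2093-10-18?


Date: October 18, 2093
Anchor: Jan 1, 2093. With p = 2093 - 1 = 2092: (p + p//4 - p//100 + p//400) mod 7 = (2092 + 523 - 20 + 5) mod 7 = 2600 mod 7 = 3 -> Thursday (Mon=0 ... Sun=6)
Days before October (Jan-Sep): 273; offset = 273 + 18 - 1 = 290
Weekday index = (3 + 290) mod 7 = 6

Day of the week: Sunday


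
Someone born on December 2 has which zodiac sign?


Date: December 2
Conventional tropical zodiac dates: Sagittarius from November 22 onward; Capricorn starts December 22
December 2 falls within the Sagittarius range

Sagittarius


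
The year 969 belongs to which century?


Century = (year - 1) // 100 + 1
= (969 - 1) // 100 + 1
= 968 // 100 + 1
= 9 + 1

10th century


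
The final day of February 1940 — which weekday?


February 1940 has 29 days
Anchor: Jan 1, 1940. With p = 1940 - 1 = 1939: (p + p//4 - p//100 + p//400) mod 7 = (1939 + 484 - 19 + 4) mod 7 = 2408 mod 7 = 0 -> Monday (Mon=0 ... Sun=6)
Days before February (Jan): 31; February 1 index = (0 + 31) mod 7 = 3 -> Thursday
Last day offset: 29 - 1 = 28 days
Weekday index = (3 + 28) mod 7 = 3

Thursday, February 29


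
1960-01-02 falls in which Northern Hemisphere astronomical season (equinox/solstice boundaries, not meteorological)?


Date: January 2
Astronomical Winter (approx.; exact equinox/solstice day varies by year): December 21 to March 19
January 2 falls within the Winter window

Winter


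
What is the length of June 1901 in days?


June 1901

30 days


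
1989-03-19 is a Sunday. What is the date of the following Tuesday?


Current: Sunday
Target: Tuesday
Days ahead: 2

Next Tuesday: 1989-03-21


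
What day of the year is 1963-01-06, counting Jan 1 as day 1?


Date: January 6, 1963
No months before January
Plus 6 days in January

Day of year: 6


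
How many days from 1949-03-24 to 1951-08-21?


From 1949-03-24 to 1951-08-21
1949-03-24: days before March = 31 + 28 = 59 (1949 is not a leap year); day of year = 59 + 24 = 83
1951-08-21: days before August = 31 + 28 + 31 + 30 + 31 + 30 + 31 = 212 (1951 is not a leap year); day of year = 212 + 21 = 233
Rest of 1949: 365 - 83 = 282
Full years 1950 (365): 365
Total = 282 + 365 + 233 = 880

880 days


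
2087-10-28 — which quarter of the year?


Month: October (month 10)
Q1: Jan-Mar, Q2: Apr-Jun, Q3: Jul-Sep, Q4: Oct-Dec

Q4


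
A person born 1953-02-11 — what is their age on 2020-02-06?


Birth: 1953-02-11
Reference: 2020-02-06
Year difference: 2020 - 1953 = 67
Birthday not yet reached in 2020, subtract 1

66 years old


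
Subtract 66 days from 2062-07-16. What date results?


Start: 2062-07-16, subtract 66 days
Back 16 days from July 16 reaches June 30, 2062 -> 50 left
June 2062 has 30 days -> back to May 31, 2062 -> 20 left
May 2062: 31 - 20 = 11 -> lands on May 11

Result: 2062-05-11


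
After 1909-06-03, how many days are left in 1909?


Day of year: 154 of 365
Remaining = 365 - 154

211 days


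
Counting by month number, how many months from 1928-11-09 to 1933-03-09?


From November 1928 to March 1933
5 years * 12 = 60 months, minus 8 months = 52

52 months


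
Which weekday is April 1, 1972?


Target: April 1, 1972
Anchor: Jan 1, 1972. With p = 1972 - 1 = 1971: (p + p//4 - p//100 + p//400) mod 7 = (1971 + 492 - 19 + 4) mod 7 = 2448 mod 7 = 5 -> Saturday (Mon=0 ... Sun=6)
Days before April (Jan-Mar): 91 days
Weekday index = (5 + 91) mod 7 = 5

Saturday


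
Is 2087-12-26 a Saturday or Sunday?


Anchor: Jan 1, 2087. With p = 2087 - 1 = 2086: (p + p//4 - p//100 + p//400) mod 7 = (2086 + 521 - 20 + 5) mod 7 = 2592 mod 7 = 2 -> Wednesday (Mon=0 ... Sun=6)
Day of year: 360; offset = 359
Weekday index = (2 + 359) mod 7 = 4 -> Friday
Weekend days: Saturday, Sunday

No


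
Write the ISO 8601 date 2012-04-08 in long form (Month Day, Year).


ISO 2012-04-08 parses as year=2012, month=04, day=08
Month 4 -> April

April 8, 2012


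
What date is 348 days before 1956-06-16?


Start: 1956-06-16, subtract 348 days
Back 16 days from June 16 reaches May 31, 1956 -> 332 left
May 1956 has 31 days -> back to April 30, 1956 -> 301 left
April 1956 has 30 days -> back to March 31, 1956 -> 271 left
March 1956 has 31 days -> back to February 29, 1956 -> 240 left
February 1956 has 29 days -> back to January 31, 1956 -> 211 left
January 1956 has 31 days -> back to December 31, 1955 -> 180 left
December 1955 has 31 days -> back to November 30, 1955 -> 149 left
November 1955 has 30 days -> back to October 31, 1955 -> 119 left
October 1955 has 31 days -> back to September 30, 1955 -> 88 left
September 1955 has 30 days -> back to August 31, 1955 -> 58 left
August 1955 has 31 days -> back to July 31, 1955 -> 27 left
July 1955: 31 - 27 = 4 -> lands on July 4

Result: 1955-07-04


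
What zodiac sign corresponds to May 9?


Date: May 9
Conventional tropical zodiac dates: Taurus from April 20 onward; Gemini starts May 21
May 9 falls within the Taurus range

Taurus


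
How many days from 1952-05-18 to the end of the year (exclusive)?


Day of year: 139 of 366
Remaining = 366 - 139

227 days


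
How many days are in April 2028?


April 2028

30 days


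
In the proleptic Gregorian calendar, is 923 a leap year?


Gregorian leap year rule: divisible by 4, but not by 100, unless also by 400.
923 is not divisible by 4 -> not a leap year

No


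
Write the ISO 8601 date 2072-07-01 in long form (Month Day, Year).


ISO 2072-07-01 parses as year=2072, month=07, day=01
Month 7 -> July

July 1, 2072


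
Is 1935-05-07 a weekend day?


Anchor: Jan 1, 1935. With p = 1935 - 1 = 1934: (p + p//4 - p//100 + p//400) mod 7 = (1934 + 483 - 19 + 4) mod 7 = 2402 mod 7 = 1 -> Tuesday (Mon=0 ... Sun=6)
Day of year: 127; offset = 126
Weekday index = (1 + 126) mod 7 = 1 -> Tuesday
Weekend days: Saturday, Sunday

No


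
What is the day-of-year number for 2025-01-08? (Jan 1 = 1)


Date: January 8, 2025
No months before January
Plus 8 days in January

Day of year: 8


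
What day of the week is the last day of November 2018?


November 2018 has 30 days
Anchor: Jan 1, 2018. With p = 2018 - 1 = 2017: (p + p//4 - p//100 + p//400) mod 7 = (2017 + 504 - 20 + 5) mod 7 = 2506 mod 7 = 0 -> Monday (Mon=0 ... Sun=6)
Days before November (Jan-Oct): 304; November 1 index = (0 + 304) mod 7 = 3 -> Thursday
Last day offset: 30 - 1 = 29 days
Weekday index = (3 + 29) mod 7 = 4

Friday, November 30


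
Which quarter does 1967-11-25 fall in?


Month: November (month 11)
Q1: Jan-Mar, Q2: Apr-Jun, Q3: Jul-Sep, Q4: Oct-Dec

Q4


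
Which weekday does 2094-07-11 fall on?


Date: July 11, 2094
Anchor: Jan 1, 2094. With p = 2094 - 1 = 2093: (p + p//4 - p//100 + p//400) mod 7 = (2093 + 523 - 20 + 5) mod 7 = 2601 mod 7 = 4 -> Friday (Mon=0 ... Sun=6)
Days before July (Jan-Jun): 181; offset = 181 + 11 - 1 = 191
Weekday index = (4 + 191) mod 7 = 6

Day of the week: Sunday


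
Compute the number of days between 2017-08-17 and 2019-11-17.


From 2017-08-17 to 2019-11-17
2017-08-17: days before August = 31 + 28 + 31 + 30 + 31 + 30 + 31 = 212 (2017 is not a leap year); day of year = 212 + 17 = 229
2019-11-17: days before November = 31 + 28 + 31 + 30 + 31 + 30 + 31 + 31 + 30 + 31 = 304 (2019 is not a leap year); day of year = 304 + 17 = 321
Rest of 2017: 365 - 229 = 136
Full years 2018 (365): 365
Total = 136 + 365 + 321 = 822

822 days


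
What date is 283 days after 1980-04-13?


Start: 1980-04-13, add 283 days
April 1980 has 30 days: 30 - 13 = 17 days to April 30 -> 266 left
May 1980 has 31 days -> 235 left
June 1980 has 30 days -> 205 left
July 1980 has 31 days -> 174 left
August 1980 has 31 days -> 143 left
September 1980 has 30 days -> 113 left
October 1980 has 31 days -> 82 left
November 1980 has 30 days -> 52 left
December 1980 has 31 days -> 21 left
January 1981: 21 <= 31 -> lands on January 21

Result: 1981-01-21


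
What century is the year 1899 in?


Century = (year - 1) // 100 + 1
= (1899 - 1) // 100 + 1
= 1898 // 100 + 1
= 18 + 1

19th century


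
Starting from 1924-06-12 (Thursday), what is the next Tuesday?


Current: Thursday
Target: Tuesday
Days ahead: 5

Next Tuesday: 1924-06-17


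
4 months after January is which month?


January is month 1
1 + 4 = 5

May


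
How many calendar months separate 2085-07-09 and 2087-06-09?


From July 2085 to June 2087
2 years * 12 = 24 months, minus 1 month = 23

23 months


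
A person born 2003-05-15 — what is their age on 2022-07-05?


Birth: 2003-05-15
Reference: 2022-07-05
Year difference: 2022 - 2003 = 19

19 years old


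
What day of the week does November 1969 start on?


Target: November 1, 1969
Anchor: Jan 1, 1969. With p = 1969 - 1 = 1968: (p + p//4 - p//100 + p//400) mod 7 = (1968 + 492 - 19 + 4) mod 7 = 2445 mod 7 = 2 -> Wednesday (Mon=0 ... Sun=6)
Days before November (Jan-Oct): 304 days
Weekday index = (2 + 304) mod 7 = 5

Saturday


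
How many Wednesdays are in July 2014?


July 2014 has 31 days
Anchor: Jan 1, 2014. With p = 2014 - 1 = 2013: (p + p//4 - p//100 + p//400) mod 7 = (2013 + 503 - 20 + 5) mod 7 = 2501 mod 7 = 2 -> Wednesday (Mon=0 ... Sun=6)
Days before July (Jan-Jun): 181; July 1 index = (2 + 181) mod 7 = 1 -> Tuesday
First Wednesday is July 2
Wednesdays: 2, 9, 16, 23, 30

5 Wednesdays


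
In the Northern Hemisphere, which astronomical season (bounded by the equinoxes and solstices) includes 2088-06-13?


Date: June 13
Astronomical Spring (approx.; exact equinox/solstice day varies by year): March 20 to June 20
June 13 falls within the Spring window

Spring


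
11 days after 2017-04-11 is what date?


Start: 2017-04-11, add 11 days
April 2017 has 30 days; 11 + 11 = 22 stays within April

Result: 2017-04-22


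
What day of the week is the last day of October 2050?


October 2050 has 31 days
Anchor: Jan 1, 2050. With p = 2050 - 1 = 2049: (p + p//4 - p//100 + p//400) mod 7 = (2049 + 512 - 20 + 5) mod 7 = 2546 mod 7 = 5 -> Saturday (Mon=0 ... Sun=6)
Days before October (Jan-Sep): 273; October 1 index = (5 + 273) mod 7 = 5 -> Saturday
Last day offset: 31 - 1 = 30 days
Weekday index = (5 + 30) mod 7 = 0

Monday, October 31


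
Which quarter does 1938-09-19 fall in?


Month: September (month 9)
Q1: Jan-Mar, Q2: Apr-Jun, Q3: Jul-Sep, Q4: Oct-Dec

Q3
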